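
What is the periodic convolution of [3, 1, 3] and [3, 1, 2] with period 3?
Use y[k] = Σ_j u[j]·v[(k-j) mod 3]. y[0] = 3×3 + 1×2 + 3×1 = 14; y[1] = 3×1 + 1×3 + 3×2 = 12; y[2] = 3×2 + 1×1 + 3×3 = 16. Result: [14, 12, 16]

[14, 12, 16]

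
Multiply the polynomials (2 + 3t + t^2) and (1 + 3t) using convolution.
Ascending coefficients: a = [2, 3, 1], b = [1, 3]. c[0] = 2×1 = 2; c[1] = 2×3 + 3×1 = 9; c[2] = 3×3 + 1×1 = 10; c[3] = 1×3 = 3. Result coefficients: [2, 9, 10, 3] → 2 + 9t + 10t^2 + 3t^3

2 + 9t + 10t^2 + 3t^3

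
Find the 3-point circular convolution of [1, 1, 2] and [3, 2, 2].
Use y[k] = Σ_j f[j]·g[(k-j) mod 3]. y[0] = 1×3 + 1×2 + 2×2 = 9; y[1] = 1×2 + 1×3 + 2×2 = 9; y[2] = 1×2 + 1×2 + 2×3 = 10. Result: [9, 9, 10]

[9, 9, 10]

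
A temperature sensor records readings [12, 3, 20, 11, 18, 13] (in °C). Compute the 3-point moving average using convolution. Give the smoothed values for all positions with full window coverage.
3-point moving average kernel = [1, 1, 1]. Apply in 'valid' mode (full window coverage): avg[0] = (12 + 3 + 20) / 3 = 11.67; avg[1] = (3 + 20 + 11) / 3 = 11.33; avg[2] = (20 + 11 + 18) / 3 = 16.33; avg[3] = (11 + 18 + 13) / 3 = 14.0. Smoothed values: [11.67, 11.33, 16.33, 14.0]

[11.67, 11.33, 16.33, 14.0]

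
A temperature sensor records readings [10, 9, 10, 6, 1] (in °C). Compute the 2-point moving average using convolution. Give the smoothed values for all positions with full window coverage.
2-point moving average kernel = [1, 1]. Apply in 'valid' mode (full window coverage): avg[0] = (10 + 9) / 2 = 9.5; avg[1] = (9 + 10) / 2 = 9.5; avg[2] = (10 + 6) / 2 = 8.0; avg[3] = (6 + 1) / 2 = 3.5. Smoothed values: [9.5, 9.5, 8.0, 3.5]

[9.5, 9.5, 8.0, 3.5]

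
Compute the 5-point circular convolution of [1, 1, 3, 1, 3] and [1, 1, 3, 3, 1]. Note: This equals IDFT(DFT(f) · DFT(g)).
Either evaluate y[k] = Σ_j f[j]·g[(k-j) mod 5] directly, or use IDFT(DFT(f) · DFT(g)). y[0] = 1×1 + 1×1 + 3×3 + 1×3 + 3×1 = 17; y[1] = 1×1 + 1×1 + 3×1 + 1×3 + 3×3 = 17; y[2] = 1×3 + 1×1 + 3×1 + 1×1 + 3×3 = 17; y[3] = 1×3 + 1×3 + 3×1 + 1×1 + 3×1 = 13; y[4] = 1×1 + 1×3 + 3×3 + 1×1 + 3×1 = 17. Result: [17, 17, 17, 13, 17]

[17, 17, 17, 13, 17]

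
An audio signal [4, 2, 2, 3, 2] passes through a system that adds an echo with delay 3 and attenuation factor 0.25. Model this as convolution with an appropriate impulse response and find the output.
Direct-path + delayed-attenuated-path model → impulse response h = [1, 0, 0, 0.25] (1 at lag 0, 0.25 at lag 3). Output y[n] = x[n] + 0.25·x[n - 3] (with x[n] = 0 outside 0..4): y[0] = 4 + 0.25×0 = 4; y[1] = 2 + 0.25×0 = 2; y[2] = 2 + 0.25×0 = 2; y[3] = 3 + 0.25×4 = 4.0; y[4] = 2 + 0.25×2 = 2.5; y[5] = 0 + 0.25×2 = 0.5; y[6] = 0 + 0.25×3 = 0.75; y[7] = 0 + 0.25×2 = 0.5. So y = [4, 2, 2, 4.0, 2.5, 0.5, 0.75, 0.5]

[4, 2, 2, 4.0, 2.5, 0.5, 0.75, 0.5]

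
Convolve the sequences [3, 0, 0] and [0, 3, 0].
y[0] = 3×0 = 0; y[1] = 3×3 + 0×0 = 9; y[2] = 3×0 + 0×3 + 0×0 = 0; y[3] = 0×0 + 0×3 = 0; y[4] = 0×0 = 0

[0, 9, 0, 0, 0]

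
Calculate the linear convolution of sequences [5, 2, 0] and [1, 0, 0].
y[0] = 5×1 = 5; y[1] = 5×0 + 2×1 = 2; y[2] = 5×0 + 2×0 + 0×1 = 0; y[3] = 2×0 + 0×0 = 0; y[4] = 0×0 = 0

[5, 2, 0, 0, 0]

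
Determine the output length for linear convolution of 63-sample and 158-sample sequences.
Linear/full convolution length: m + n - 1 = 63 + 158 - 1 = 220

220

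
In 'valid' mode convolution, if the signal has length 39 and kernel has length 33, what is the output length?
'Valid' mode counts only positions where the kernel fully overlaps the signal: m - n + 1 = 39 - 33 + 1 = 7

7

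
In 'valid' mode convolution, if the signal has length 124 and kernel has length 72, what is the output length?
'Valid' mode counts only positions where the kernel fully overlaps the signal: m - n + 1 = 124 - 72 + 1 = 53

53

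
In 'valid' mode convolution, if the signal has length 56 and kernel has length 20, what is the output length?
'Valid' mode counts only positions where the kernel fully overlaps the signal: m - n + 1 = 56 - 20 + 1 = 37

37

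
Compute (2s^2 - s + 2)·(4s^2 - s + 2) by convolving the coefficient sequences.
Ascending coefficients: a = [2, -1, 2], b = [2, -1, 4]. c[0] = 2×2 = 4; c[1] = 2×-1 + -1×2 = -4; c[2] = 2×4 + -1×-1 + 2×2 = 13; c[3] = -1×4 + 2×-1 = -6; c[4] = 2×4 = 8. Result coefficients: [4, -4, 13, -6, 8] → 8s^4 - 6s^3 + 13s^2 - 4s + 4

8s^4 - 6s^3 + 13s^2 - 4s + 4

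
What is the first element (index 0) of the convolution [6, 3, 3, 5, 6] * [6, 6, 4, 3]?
Use y[k] = Σ_i a[i]·b[k-i] at k=0. y[0] = 6×6 = 36

36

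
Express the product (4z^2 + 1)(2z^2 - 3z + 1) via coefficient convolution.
Ascending coefficients: a = [1, 0, 4], b = [1, -3, 2]. c[0] = 1×1 = 1; c[1] = 1×-3 + 0×1 = -3; c[2] = 1×2 + 0×-3 + 4×1 = 6; c[3] = 0×2 + 4×-3 = -12; c[4] = 4×2 = 8. Result coefficients: [1, -3, 6, -12, 8] → 8z^4 - 12z^3 + 6z^2 - 3z + 1

8z^4 - 12z^3 + 6z^2 - 3z + 1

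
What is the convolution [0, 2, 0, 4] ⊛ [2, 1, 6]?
y[0] = 0×2 = 0; y[1] = 0×1 + 2×2 = 4; y[2] = 0×6 + 2×1 + 0×2 = 2; y[3] = 2×6 + 0×1 + 4×2 = 20; y[4] = 0×6 + 4×1 = 4; y[5] = 4×6 = 24

[0, 4, 2, 20, 4, 24]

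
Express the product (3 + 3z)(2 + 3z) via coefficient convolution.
Ascending coefficients: a = [3, 3], b = [2, 3]. c[0] = 3×2 = 6; c[1] = 3×3 + 3×2 = 15; c[2] = 3×3 = 9. Result coefficients: [6, 15, 9] → 6 + 15z + 9z^2

6 + 15z + 9z^2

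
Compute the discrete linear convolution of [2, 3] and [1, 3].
y[0] = 2×1 = 2; y[1] = 2×3 + 3×1 = 9; y[2] = 3×3 = 9

[2, 9, 9]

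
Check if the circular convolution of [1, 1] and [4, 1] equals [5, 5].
Recompute circular convolution of [1, 1] and [4, 1]: y[0] = 1×4 + 1×1 = 5; y[1] = 1×1 + 1×4 = 5 → [5, 5]. Given [5, 5] matches, so answer: Yes

Yes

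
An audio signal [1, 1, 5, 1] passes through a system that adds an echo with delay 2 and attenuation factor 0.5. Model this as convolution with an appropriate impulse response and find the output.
Direct-path + delayed-attenuated-path model → impulse response h = [1, 0, 0.5] (1 at lag 0, 0.5 at lag 2). Output y[n] = x[n] + 0.5·x[n - 2] (with x[n] = 0 outside 0..3): y[0] = 1 + 0.5×0 = 1; y[1] = 1 + 0.5×0 = 1; y[2] = 5 + 0.5×1 = 5.5; y[3] = 1 + 0.5×1 = 1.5; y[4] = 0 + 0.5×5 = 2.5; y[5] = 0 + 0.5×1 = 0.5. So y = [1, 1, 5.5, 1.5, 2.5, 0.5]

[1, 1, 5.5, 1.5, 2.5, 0.5]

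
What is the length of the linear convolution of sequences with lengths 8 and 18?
Linear/full convolution length: m + n - 1 = 8 + 18 - 1 = 25

25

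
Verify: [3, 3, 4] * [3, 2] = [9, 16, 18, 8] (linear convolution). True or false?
Recompute linear convolution of [3, 3, 4] and [3, 2]: y[0] = 3×3 = 9; y[1] = 3×2 + 3×3 = 15; y[2] = 3×2 + 4×3 = 18; y[3] = 4×2 = 8 → [9, 15, 18, 8]. Compare to given [9, 16, 18, 8]: they differ at index 1: given 16, correct 15, so answer: No

No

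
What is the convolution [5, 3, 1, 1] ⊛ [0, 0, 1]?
y[0] = 5×0 = 0; y[1] = 5×0 + 3×0 = 0; y[2] = 5×1 + 3×0 + 1×0 = 5; y[3] = 3×1 + 1×0 + 1×0 = 3; y[4] = 1×1 + 1×0 = 1; y[5] = 1×1 = 1

[0, 0, 5, 3, 1, 1]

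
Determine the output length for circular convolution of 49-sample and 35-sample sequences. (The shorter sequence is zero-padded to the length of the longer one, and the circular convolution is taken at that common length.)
Circular convolution (zero-padding the shorter input) has length max(m, n) = max(49, 35) = 49

49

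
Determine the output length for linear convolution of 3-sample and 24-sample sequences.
Linear/full convolution length: m + n - 1 = 3 + 24 - 1 = 26

26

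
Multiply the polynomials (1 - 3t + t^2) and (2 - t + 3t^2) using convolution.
Ascending coefficients: a = [1, -3, 1], b = [2, -1, 3]. c[0] = 1×2 = 2; c[1] = 1×-1 + -3×2 = -7; c[2] = 1×3 + -3×-1 + 1×2 = 8; c[3] = -3×3 + 1×-1 = -10; c[4] = 1×3 = 3. Result coefficients: [2, -7, 8, -10, 3] → 2 - 7t + 8t^2 - 10t^3 + 3t^4

2 - 7t + 8t^2 - 10t^3 + 3t^4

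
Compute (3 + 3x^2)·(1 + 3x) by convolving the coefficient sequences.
Ascending coefficients: a = [3, 0, 3], b = [1, 3]. c[0] = 3×1 = 3; c[1] = 3×3 + 0×1 = 9; c[2] = 0×3 + 3×1 = 3; c[3] = 3×3 = 9. Result coefficients: [3, 9, 3, 9] → 3 + 9x + 3x^2 + 9x^3

3 + 9x + 3x^2 + 9x^3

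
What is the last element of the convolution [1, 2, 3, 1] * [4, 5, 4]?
Use y[k] = Σ_i a[i]·b[k-i] at k=5. y[5] = 1×4 = 4

4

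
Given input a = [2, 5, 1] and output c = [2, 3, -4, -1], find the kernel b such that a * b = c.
Output length 4 = len(a) + len(b) - 1 ⇒ len(b) = 2. Solve b forward using b[k] = (c[k] - Σ_{i≥1} a[i]·b[k-i]) / a[0]: b[0] = c[0] / a[0] = 2 / 2 = 1; b[1] = (c[1] - 5×1) / a[0] = (3 - 5×1) / 2 = -1. So b = [1, -1]. Forward-check [2, 5, 1] * [1, -1]: c[0] = 2×1 = 2; c[1] = 2×-1 + 5×1 = 3; c[2] = 5×-1 + 1×1 = -4; c[3] = 1×-1 = -1 → [2, 3, -4, -1] ✓

[1, -1]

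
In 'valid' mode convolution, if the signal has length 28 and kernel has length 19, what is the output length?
'Valid' mode counts only positions where the kernel fully overlaps the signal: m - n + 1 = 28 - 19 + 1 = 10

10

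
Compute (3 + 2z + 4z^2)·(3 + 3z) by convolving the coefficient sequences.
Ascending coefficients: a = [3, 2, 4], b = [3, 3]. c[0] = 3×3 = 9; c[1] = 3×3 + 2×3 = 15; c[2] = 2×3 + 4×3 = 18; c[3] = 4×3 = 12. Result coefficients: [9, 15, 18, 12] → 9 + 15z + 18z^2 + 12z^3

9 + 15z + 18z^2 + 12z^3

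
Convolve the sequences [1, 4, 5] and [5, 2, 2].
y[0] = 1×5 = 5; y[1] = 1×2 + 4×5 = 22; y[2] = 1×2 + 4×2 + 5×5 = 35; y[3] = 4×2 + 5×2 = 18; y[4] = 5×2 = 10

[5, 22, 35, 18, 10]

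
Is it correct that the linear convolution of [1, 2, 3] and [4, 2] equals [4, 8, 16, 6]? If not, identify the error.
Recompute linear convolution of [1, 2, 3] and [4, 2]: y[0] = 1×4 = 4; y[1] = 1×2 + 2×4 = 10; y[2] = 2×2 + 3×4 = 16; y[3] = 3×2 = 6 → [4, 10, 16, 6]. Compare to given [4, 8, 16, 6]: they differ at index 1: given 8, correct 10, so answer: No

No. Error at index 1: given 8, correct 10.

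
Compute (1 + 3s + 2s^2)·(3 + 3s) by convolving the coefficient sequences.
Ascending coefficients: a = [1, 3, 2], b = [3, 3]. c[0] = 1×3 = 3; c[1] = 1×3 + 3×3 = 12; c[2] = 3×3 + 2×3 = 15; c[3] = 2×3 = 6. Result coefficients: [3, 12, 15, 6] → 3 + 12s + 15s^2 + 6s^3

3 + 12s + 15s^2 + 6s^3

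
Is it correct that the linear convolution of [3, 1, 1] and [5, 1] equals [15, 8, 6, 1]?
Recompute linear convolution of [3, 1, 1] and [5, 1]: y[0] = 3×5 = 15; y[1] = 3×1 + 1×5 = 8; y[2] = 1×1 + 1×5 = 6; y[3] = 1×1 = 1 → [15, 8, 6, 1]. Given [15, 8, 6, 1] matches, so answer: Yes

Yes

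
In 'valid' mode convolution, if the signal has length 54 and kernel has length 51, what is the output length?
'Valid' mode counts only positions where the kernel fully overlaps the signal: m - n + 1 = 54 - 51 + 1 = 4

4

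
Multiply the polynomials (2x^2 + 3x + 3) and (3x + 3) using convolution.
Ascending coefficients: a = [3, 3, 2], b = [3, 3]. c[0] = 3×3 = 9; c[1] = 3×3 + 3×3 = 18; c[2] = 3×3 + 2×3 = 15; c[3] = 2×3 = 6. Result coefficients: [9, 18, 15, 6] → 6x^3 + 15x^2 + 18x + 9

6x^3 + 15x^2 + 18x + 9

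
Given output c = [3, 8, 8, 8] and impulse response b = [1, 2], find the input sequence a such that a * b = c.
Deconvolve c=[3, 8, 8, 8] by b=[1, 2]. Since b[0]=1, solve forward: a[0] = c[0] / 1 = 3; a[1] = (c[1] - 3×2) / 1 = 2; a[2] = (c[2] - 2×2) / 1 = 4. So a = [3, 2, 4]. Check by forward convolution: c[0] = 3×1 = 3; c[1] = 3×2 + 2×1 = 8; c[2] = 2×2 + 4×1 = 8; c[3] = 4×2 = 8

[3, 2, 4]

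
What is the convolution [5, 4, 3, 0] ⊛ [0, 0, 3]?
y[0] = 5×0 = 0; y[1] = 5×0 + 4×0 = 0; y[2] = 5×3 + 4×0 + 3×0 = 15; y[3] = 4×3 + 3×0 + 0×0 = 12; y[4] = 3×3 + 0×0 = 9; y[5] = 0×3 = 0

[0, 0, 15, 12, 9, 0]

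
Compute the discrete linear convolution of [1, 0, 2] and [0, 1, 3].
y[0] = 1×0 = 0; y[1] = 1×1 + 0×0 = 1; y[2] = 1×3 + 0×1 + 2×0 = 3; y[3] = 0×3 + 2×1 = 2; y[4] = 2×3 = 6

[0, 1, 3, 2, 6]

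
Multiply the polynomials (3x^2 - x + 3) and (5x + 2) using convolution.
Ascending coefficients: a = [3, -1, 3], b = [2, 5]. c[0] = 3×2 = 6; c[1] = 3×5 + -1×2 = 13; c[2] = -1×5 + 3×2 = 1; c[3] = 3×5 = 15. Result coefficients: [6, 13, 1, 15] → 15x^3 + x^2 + 13x + 6

15x^3 + x^2 + 13x + 6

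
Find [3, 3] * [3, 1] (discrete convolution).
y[0] = 3×3 = 9; y[1] = 3×1 + 3×3 = 12; y[2] = 3×1 = 3

[9, 12, 3]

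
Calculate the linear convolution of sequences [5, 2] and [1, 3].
y[0] = 5×1 = 5; y[1] = 5×3 + 2×1 = 17; y[2] = 2×3 = 6

[5, 17, 6]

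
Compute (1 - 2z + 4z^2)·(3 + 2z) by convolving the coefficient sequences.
Ascending coefficients: a = [1, -2, 4], b = [3, 2]. c[0] = 1×3 = 3; c[1] = 1×2 + -2×3 = -4; c[2] = -2×2 + 4×3 = 8; c[3] = 4×2 = 8. Result coefficients: [3, -4, 8, 8] → 3 - 4z + 8z^2 + 8z^3

3 - 4z + 8z^2 + 8z^3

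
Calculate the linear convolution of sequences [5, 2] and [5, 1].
y[0] = 5×5 = 25; y[1] = 5×1 + 2×5 = 15; y[2] = 2×1 = 2

[25, 15, 2]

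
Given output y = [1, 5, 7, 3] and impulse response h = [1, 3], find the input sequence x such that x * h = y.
Deconvolve y=[1, 5, 7, 3] by h=[1, 3]. Since h[0]=1, solve forward: x[0] = y[0] / 1 = 1; x[1] = (y[1] - 1×3) / 1 = 2; x[2] = (y[2] - 2×3) / 1 = 1. So x = [1, 2, 1]. Check by forward convolution: y[0] = 1×1 = 1; y[1] = 1×3 + 2×1 = 5; y[2] = 2×3 + 1×1 = 7; y[3] = 1×3 = 3

[1, 2, 1]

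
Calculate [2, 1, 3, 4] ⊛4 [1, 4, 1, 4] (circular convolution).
Use y[k] = Σ_j f[j]·g[(k-j) mod 4]. y[0] = 2×1 + 1×4 + 3×1 + 4×4 = 25; y[1] = 2×4 + 1×1 + 3×4 + 4×1 = 25; y[2] = 2×1 + 1×4 + 3×1 + 4×4 = 25; y[3] = 2×4 + 1×1 + 3×4 + 4×1 = 25. Result: [25, 25, 25, 25]

[25, 25, 25, 25]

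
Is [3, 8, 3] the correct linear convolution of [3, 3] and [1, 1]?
Recompute linear convolution of [3, 3] and [1, 1]: y[0] = 3×1 = 3; y[1] = 3×1 + 3×1 = 6; y[2] = 3×1 = 3 → [3, 6, 3]. Compare to given [3, 8, 3]: they differ at index 1: given 8, correct 6, so answer: No

No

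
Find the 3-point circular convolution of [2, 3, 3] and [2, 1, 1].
Use y[k] = Σ_j a[j]·b[(k-j) mod 3]. y[0] = 2×2 + 3×1 + 3×1 = 10; y[1] = 2×1 + 3×2 + 3×1 = 11; y[2] = 2×1 + 3×1 + 3×2 = 11. Result: [10, 11, 11]

[10, 11, 11]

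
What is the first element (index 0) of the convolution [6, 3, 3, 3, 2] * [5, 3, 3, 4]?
Use y[k] = Σ_i a[i]·b[k-i] at k=0. y[0] = 6×5 = 30

30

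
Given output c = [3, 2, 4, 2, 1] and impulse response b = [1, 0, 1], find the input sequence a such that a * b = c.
Deconvolve c=[3, 2, 4, 2, 1] by b=[1, 0, 1]. Since b[0]=1, solve forward: a[0] = c[0] / 1 = 3; a[1] = (c[1] - 3×0) / 1 = 2; a[2] = (c[2] - 2×0 - 3×1) / 1 = 1. So a = [3, 2, 1]. Check by forward convolution: c[0] = 3×1 = 3; c[1] = 3×0 + 2×1 = 2; c[2] = 3×1 + 2×0 + 1×1 = 4; c[3] = 2×1 + 1×0 = 2; c[4] = 1×1 = 1

[3, 2, 1]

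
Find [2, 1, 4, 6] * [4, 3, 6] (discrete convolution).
y[0] = 2×4 = 8; y[1] = 2×3 + 1×4 = 10; y[2] = 2×6 + 1×3 + 4×4 = 31; y[3] = 1×6 + 4×3 + 6×4 = 42; y[4] = 4×6 + 6×3 = 42; y[5] = 6×6 = 36

[8, 10, 31, 42, 42, 36]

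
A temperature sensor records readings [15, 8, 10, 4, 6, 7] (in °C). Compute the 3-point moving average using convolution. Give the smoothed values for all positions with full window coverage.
3-point moving average kernel = [1, 1, 1]. Apply in 'valid' mode (full window coverage): avg[0] = (15 + 8 + 10) / 3 = 11.0; avg[1] = (8 + 10 + 4) / 3 = 7.33; avg[2] = (10 + 4 + 6) / 3 = 6.67; avg[3] = (4 + 6 + 7) / 3 = 5.67. Smoothed values: [11.0, 7.33, 6.67, 5.67]

[11.0, 7.33, 6.67, 5.67]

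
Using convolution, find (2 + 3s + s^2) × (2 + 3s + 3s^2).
Ascending coefficients: a = [2, 3, 1], b = [2, 3, 3]. c[0] = 2×2 = 4; c[1] = 2×3 + 3×2 = 12; c[2] = 2×3 + 3×3 + 1×2 = 17; c[3] = 3×3 + 1×3 = 12; c[4] = 1×3 = 3. Result coefficients: [4, 12, 17, 12, 3] → 4 + 12s + 17s^2 + 12s^3 + 3s^4

4 + 12s + 17s^2 + 12s^3 + 3s^4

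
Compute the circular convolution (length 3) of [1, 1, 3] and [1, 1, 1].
Use y[k] = Σ_j a[j]·b[(k-j) mod 3]. y[0] = 1×1 + 1×1 + 3×1 = 5; y[1] = 1×1 + 1×1 + 3×1 = 5; y[2] = 1×1 + 1×1 + 3×1 = 5. Result: [5, 5, 5]

[5, 5, 5]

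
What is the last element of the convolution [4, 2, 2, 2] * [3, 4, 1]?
Use y[k] = Σ_i a[i]·b[k-i] at k=5. y[5] = 2×1 = 2

2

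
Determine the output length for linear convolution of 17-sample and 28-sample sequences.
Linear/full convolution length: m + n - 1 = 17 + 28 - 1 = 44

44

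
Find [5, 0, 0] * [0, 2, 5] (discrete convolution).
y[0] = 5×0 = 0; y[1] = 5×2 + 0×0 = 10; y[2] = 5×5 + 0×2 + 0×0 = 25; y[3] = 0×5 + 0×2 = 0; y[4] = 0×5 = 0

[0, 10, 25, 0, 0]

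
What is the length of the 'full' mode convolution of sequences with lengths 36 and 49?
Linear/full convolution length: m + n - 1 = 36 + 49 - 1 = 84

84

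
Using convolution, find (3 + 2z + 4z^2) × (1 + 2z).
Ascending coefficients: a = [3, 2, 4], b = [1, 2]. c[0] = 3×1 = 3; c[1] = 3×2 + 2×1 = 8; c[2] = 2×2 + 4×1 = 8; c[3] = 4×2 = 8. Result coefficients: [3, 8, 8, 8] → 3 + 8z + 8z^2 + 8z^3

3 + 8z + 8z^2 + 8z^3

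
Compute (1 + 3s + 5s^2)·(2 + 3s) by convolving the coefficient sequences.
Ascending coefficients: a = [1, 3, 5], b = [2, 3]. c[0] = 1×2 = 2; c[1] = 1×3 + 3×2 = 9; c[2] = 3×3 + 5×2 = 19; c[3] = 5×3 = 15. Result coefficients: [2, 9, 19, 15] → 2 + 9s + 19s^2 + 15s^3

2 + 9s + 19s^2 + 15s^3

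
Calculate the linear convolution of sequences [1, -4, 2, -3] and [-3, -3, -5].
y[0] = 1×-3 = -3; y[1] = 1×-3 + -4×-3 = 9; y[2] = 1×-5 + -4×-3 + 2×-3 = 1; y[3] = -4×-5 + 2×-3 + -3×-3 = 23; y[4] = 2×-5 + -3×-3 = -1; y[5] = -3×-5 = 15

[-3, 9, 1, 23, -1, 15]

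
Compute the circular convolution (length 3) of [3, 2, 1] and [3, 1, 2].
Use y[k] = Σ_j s[j]·t[(k-j) mod 3]. y[0] = 3×3 + 2×2 + 1×1 = 14; y[1] = 3×1 + 2×3 + 1×2 = 11; y[2] = 3×2 + 2×1 + 1×3 = 11. Result: [14, 11, 11]

[14, 11, 11]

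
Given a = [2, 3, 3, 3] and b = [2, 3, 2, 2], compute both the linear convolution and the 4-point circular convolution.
Linear: y_lin[0] = 2×2 = 4; y_lin[1] = 2×3 + 3×2 = 12; y_lin[2] = 2×2 + 3×3 + 3×2 = 19; y_lin[3] = 2×2 + 3×2 + 3×3 + 3×2 = 25; y_lin[4] = 3×2 + 3×2 + 3×3 = 21; y_lin[5] = 3×2 + 3×2 = 12; y_lin[6] = 3×2 = 6 → [4, 12, 19, 25, 21, 12, 6]. Circular (length 4): y[0] = 2×2 + 3×2 + 3×2 + 3×3 = 25; y[1] = 2×3 + 3×2 + 3×2 + 3×2 = 24; y[2] = 2×2 + 3×3 + 3×2 + 3×2 = 25; y[3] = 2×2 + 3×2 + 3×3 + 3×2 = 25 → [25, 24, 25, 25]

Linear: [4, 12, 19, 25, 21, 12, 6], Circular: [25, 24, 25, 25]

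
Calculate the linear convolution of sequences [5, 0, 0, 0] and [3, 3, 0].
y[0] = 5×3 = 15; y[1] = 5×3 + 0×3 = 15; y[2] = 5×0 + 0×3 + 0×3 = 0; y[3] = 0×0 + 0×3 + 0×3 = 0; y[4] = 0×0 + 0×3 = 0; y[5] = 0×0 = 0

[15, 15, 0, 0, 0, 0]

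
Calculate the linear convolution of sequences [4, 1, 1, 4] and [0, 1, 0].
y[0] = 4×0 = 0; y[1] = 4×1 + 1×0 = 4; y[2] = 4×0 + 1×1 + 1×0 = 1; y[3] = 1×0 + 1×1 + 4×0 = 1; y[4] = 1×0 + 4×1 = 4; y[5] = 4×0 = 0

[0, 4, 1, 1, 4, 0]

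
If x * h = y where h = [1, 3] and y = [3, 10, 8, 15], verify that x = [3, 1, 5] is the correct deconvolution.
Forward-compute [3, 1, 5] * [1, 3]: y[0] = 3×1 = 3; y[1] = 3×3 + 1×1 = 10; y[2] = 1×3 + 5×1 = 8; y[3] = 5×3 = 15 → [3, 10, 8, 15]. Matches given y = [3, 10, 8, 15], so verified.

Verified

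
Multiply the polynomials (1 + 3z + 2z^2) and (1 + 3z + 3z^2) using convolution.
Ascending coefficients: a = [1, 3, 2], b = [1, 3, 3]. c[0] = 1×1 = 1; c[1] = 1×3 + 3×1 = 6; c[2] = 1×3 + 3×3 + 2×1 = 14; c[3] = 3×3 + 2×3 = 15; c[4] = 2×3 = 6. Result coefficients: [1, 6, 14, 15, 6] → 1 + 6z + 14z^2 + 15z^3 + 6z^4

1 + 6z + 14z^2 + 15z^3 + 6z^4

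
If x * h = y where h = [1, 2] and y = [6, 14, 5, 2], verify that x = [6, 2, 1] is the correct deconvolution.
Forward-compute [6, 2, 1] * [1, 2]: y[0] = 6×1 = 6; y[1] = 6×2 + 2×1 = 14; y[2] = 2×2 + 1×1 = 5; y[3] = 1×2 = 2 → [6, 14, 5, 2]. Matches given y = [6, 14, 5, 2], so verified.

Verified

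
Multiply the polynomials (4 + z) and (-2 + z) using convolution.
Ascending coefficients: a = [4, 1], b = [-2, 1]. c[0] = 4×-2 = -8; c[1] = 4×1 + 1×-2 = 2; c[2] = 1×1 = 1. Result coefficients: [-8, 2, 1] → -8 + 2z + z^2

-8 + 2z + z^2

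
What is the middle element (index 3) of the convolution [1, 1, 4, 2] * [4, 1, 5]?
Use y[k] = Σ_i a[i]·b[k-i] at k=3. y[3] = 1×5 + 4×1 + 2×4 = 17

17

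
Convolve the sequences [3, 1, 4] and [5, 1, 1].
y[0] = 3×5 = 15; y[1] = 3×1 + 1×5 = 8; y[2] = 3×1 + 1×1 + 4×5 = 24; y[3] = 1×1 + 4×1 = 5; y[4] = 4×1 = 4

[15, 8, 24, 5, 4]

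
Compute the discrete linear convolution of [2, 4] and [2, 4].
y[0] = 2×2 = 4; y[1] = 2×4 + 4×2 = 16; y[2] = 4×4 = 16

[4, 16, 16]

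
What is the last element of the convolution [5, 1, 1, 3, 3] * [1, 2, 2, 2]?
Use y[k] = Σ_i a[i]·b[k-i] at k=7. y[7] = 3×2 = 6

6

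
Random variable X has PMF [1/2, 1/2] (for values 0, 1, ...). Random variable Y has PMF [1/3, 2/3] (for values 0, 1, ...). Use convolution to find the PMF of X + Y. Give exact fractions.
P(X+Y=k) = Σ_i P(X=i)·P(Y=k-i) — a convolution of [1/2, 1/2] and [1/3, 2/3]. P(X+Y=0) = (1/2)×(1/3) = 1/6; P(X+Y=1) = (1/2)×(2/3) + (1/2)×(1/3) = 1/3 + 1/6 = 1/2; P(X+Y=2) = (1/2)×(2/3) = 1/3. PMF: [1/6, 1/2, 1/3] (sums to 1 ✓)

[1/6, 1/2, 1/3]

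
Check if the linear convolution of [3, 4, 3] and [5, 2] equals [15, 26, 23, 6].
Recompute linear convolution of [3, 4, 3] and [5, 2]: y[0] = 3×5 = 15; y[1] = 3×2 + 4×5 = 26; y[2] = 4×2 + 3×5 = 23; y[3] = 3×2 = 6 → [15, 26, 23, 6]. Given [15, 26, 23, 6] matches, so answer: Yes

Yes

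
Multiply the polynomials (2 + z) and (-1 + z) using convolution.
Ascending coefficients: a = [2, 1], b = [-1, 1]. c[0] = 2×-1 = -2; c[1] = 2×1 + 1×-1 = 1; c[2] = 1×1 = 1. Result coefficients: [-2, 1, 1] → -2 + z + z^2

-2 + z + z^2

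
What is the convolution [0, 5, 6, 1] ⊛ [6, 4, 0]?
y[0] = 0×6 = 0; y[1] = 0×4 + 5×6 = 30; y[2] = 0×0 + 5×4 + 6×6 = 56; y[3] = 5×0 + 6×4 + 1×6 = 30; y[4] = 6×0 + 1×4 = 4; y[5] = 1×0 = 0

[0, 30, 56, 30, 4, 0]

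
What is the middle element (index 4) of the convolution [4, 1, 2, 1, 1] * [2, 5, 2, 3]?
Use y[k] = Σ_i a[i]·b[k-i] at k=4. y[4] = 1×3 + 2×2 + 1×5 + 1×2 = 14

14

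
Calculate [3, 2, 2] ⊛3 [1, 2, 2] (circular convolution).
Use y[k] = Σ_j f[j]·g[(k-j) mod 3]. y[0] = 3×1 + 2×2 + 2×2 = 11; y[1] = 3×2 + 2×1 + 2×2 = 12; y[2] = 3×2 + 2×2 + 2×1 = 12. Result: [11, 12, 12]

[11, 12, 12]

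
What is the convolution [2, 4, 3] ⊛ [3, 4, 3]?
y[0] = 2×3 = 6; y[1] = 2×4 + 4×3 = 20; y[2] = 2×3 + 4×4 + 3×3 = 31; y[3] = 4×3 + 3×4 = 24; y[4] = 3×3 = 9

[6, 20, 31, 24, 9]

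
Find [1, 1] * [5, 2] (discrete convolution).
y[0] = 1×5 = 5; y[1] = 1×2 + 1×5 = 7; y[2] = 1×2 = 2

[5, 7, 2]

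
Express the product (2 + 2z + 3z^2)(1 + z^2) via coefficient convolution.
Ascending coefficients: a = [2, 2, 3], b = [1, 0, 1]. c[0] = 2×1 = 2; c[1] = 2×0 + 2×1 = 2; c[2] = 2×1 + 2×0 + 3×1 = 5; c[3] = 2×1 + 3×0 = 2; c[4] = 3×1 = 3. Result coefficients: [2, 2, 5, 2, 3] → 2 + 2z + 5z^2 + 2z^3 + 3z^4

2 + 2z + 5z^2 + 2z^3 + 3z^4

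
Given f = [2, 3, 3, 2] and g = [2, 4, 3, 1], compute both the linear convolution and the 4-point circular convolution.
Linear: y_lin[0] = 2×2 = 4; y_lin[1] = 2×4 + 3×2 = 14; y_lin[2] = 2×3 + 3×4 + 3×2 = 24; y_lin[3] = 2×1 + 3×3 + 3×4 + 2×2 = 27; y_lin[4] = 3×1 + 3×3 + 2×4 = 20; y_lin[5] = 3×1 + 2×3 = 9; y_lin[6] = 2×1 = 2 → [4, 14, 24, 27, 20, 9, 2]. Circular (length 4): y[0] = 2×2 + 3×1 + 3×3 + 2×4 = 24; y[1] = 2×4 + 3×2 + 3×1 + 2×3 = 23; y[2] = 2×3 + 3×4 + 3×2 + 2×1 = 26; y[3] = 2×1 + 3×3 + 3×4 + 2×2 = 27 → [24, 23, 26, 27]

Linear: [4, 14, 24, 27, 20, 9, 2], Circular: [24, 23, 26, 27]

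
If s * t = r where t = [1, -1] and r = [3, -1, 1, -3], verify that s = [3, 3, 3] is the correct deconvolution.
Forward-compute [3, 3, 3] * [1, -1]: r[0] = 3×1 = 3; r[1] = 3×-1 + 3×1 = 0; r[2] = 3×-1 + 3×1 = 0; r[3] = 3×-1 = -3 → [3, 0, 0, -3]. Does not match given r = [3, -1, 1, -3].

Not verified. [3, 3, 3] * [1, -1] = [3, 0, 0, -3], which differs from [3, -1, 1, -3] at index 1.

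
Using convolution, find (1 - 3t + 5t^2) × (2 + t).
Ascending coefficients: a = [1, -3, 5], b = [2, 1]. c[0] = 1×2 = 2; c[1] = 1×1 + -3×2 = -5; c[2] = -3×1 + 5×2 = 7; c[3] = 5×1 = 5. Result coefficients: [2, -5, 7, 5] → 2 - 5t + 7t^2 + 5t^3

2 - 5t + 7t^2 + 5t^3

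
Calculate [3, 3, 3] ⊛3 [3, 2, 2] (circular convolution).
Use y[k] = Σ_j x[j]·h[(k-j) mod 3]. y[0] = 3×3 + 3×2 + 3×2 = 21; y[1] = 3×2 + 3×3 + 3×2 = 21; y[2] = 3×2 + 3×2 + 3×3 = 21. Result: [21, 21, 21]

[21, 21, 21]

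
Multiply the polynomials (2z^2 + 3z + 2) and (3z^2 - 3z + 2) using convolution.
Ascending coefficients: a = [2, 3, 2], b = [2, -3, 3]. c[0] = 2×2 = 4; c[1] = 2×-3 + 3×2 = 0; c[2] = 2×3 + 3×-3 + 2×2 = 1; c[3] = 3×3 + 2×-3 = 3; c[4] = 2×3 = 6. Result coefficients: [4, 0, 1, 3, 6] → 6z^4 + 3z^3 + z^2 + 4

6z^4 + 3z^3 + z^2 + 4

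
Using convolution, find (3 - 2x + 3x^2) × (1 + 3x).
Ascending coefficients: a = [3, -2, 3], b = [1, 3]. c[0] = 3×1 = 3; c[1] = 3×3 + -2×1 = 7; c[2] = -2×3 + 3×1 = -3; c[3] = 3×3 = 9. Result coefficients: [3, 7, -3, 9] → 3 + 7x - 3x^2 + 9x^3

3 + 7x - 3x^2 + 9x^3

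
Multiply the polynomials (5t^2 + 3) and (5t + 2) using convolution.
Ascending coefficients: a = [3, 0, 5], b = [2, 5]. c[0] = 3×2 = 6; c[1] = 3×5 + 0×2 = 15; c[2] = 0×5 + 5×2 = 10; c[3] = 5×5 = 25. Result coefficients: [6, 15, 10, 25] → 25t^3 + 10t^2 + 15t + 6

25t^3 + 10t^2 + 15t + 6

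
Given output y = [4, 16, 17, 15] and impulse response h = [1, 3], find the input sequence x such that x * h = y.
Deconvolve y=[4, 16, 17, 15] by h=[1, 3]. Since h[0]=1, solve forward: x[0] = y[0] / 1 = 4; x[1] = (y[1] - 4×3) / 1 = 4; x[2] = (y[2] - 4×3) / 1 = 5. So x = [4, 4, 5]. Check by forward convolution: y[0] = 4×1 = 4; y[1] = 4×3 + 4×1 = 16; y[2] = 4×3 + 5×1 = 17; y[3] = 5×3 = 15

[4, 4, 5]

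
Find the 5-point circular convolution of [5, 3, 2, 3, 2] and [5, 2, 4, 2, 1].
Use y[k] = Σ_j u[j]·v[(k-j) mod 5]. y[0] = 5×5 + 3×1 + 2×2 + 3×4 + 2×2 = 48; y[1] = 5×2 + 3×5 + 2×1 + 3×2 + 2×4 = 41; y[2] = 5×4 + 3×2 + 2×5 + 3×1 + 2×2 = 43; y[3] = 5×2 + 3×4 + 2×2 + 3×5 + 2×1 = 43; y[4] = 5×1 + 3×2 + 2×4 + 3×2 + 2×5 = 35. Result: [48, 41, 43, 43, 35]

[48, 41, 43, 43, 35]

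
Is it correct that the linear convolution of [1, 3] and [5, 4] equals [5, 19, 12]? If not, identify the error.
Recompute linear convolution of [1, 3] and [5, 4]: y[0] = 1×5 = 5; y[1] = 1×4 + 3×5 = 19; y[2] = 3×4 = 12 → [5, 19, 12]. Given [5, 19, 12] matches, so answer: Yes

Yes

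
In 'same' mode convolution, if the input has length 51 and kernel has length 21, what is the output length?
'Same' mode returns an output with the same length as the input: 51

51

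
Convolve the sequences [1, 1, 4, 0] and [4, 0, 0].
y[0] = 1×4 = 4; y[1] = 1×0 + 1×4 = 4; y[2] = 1×0 + 1×0 + 4×4 = 16; y[3] = 1×0 + 4×0 + 0×4 = 0; y[4] = 4×0 + 0×0 = 0; y[5] = 0×0 = 0

[4, 4, 16, 0, 0, 0]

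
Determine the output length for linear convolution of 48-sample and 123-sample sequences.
Linear/full convolution length: m + n - 1 = 48 + 123 - 1 = 170

170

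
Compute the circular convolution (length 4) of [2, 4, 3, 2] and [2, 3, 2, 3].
Use y[k] = Σ_j a[j]·b[(k-j) mod 4]. y[0] = 2×2 + 4×3 + 3×2 + 2×3 = 28; y[1] = 2×3 + 4×2 + 3×3 + 2×2 = 27; y[2] = 2×2 + 4×3 + 3×2 + 2×3 = 28; y[3] = 2×3 + 4×2 + 3×3 + 2×2 = 27. Result: [28, 27, 28, 27]

[28, 27, 28, 27]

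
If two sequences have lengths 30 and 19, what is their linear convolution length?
Linear/full convolution length: m + n - 1 = 30 + 19 - 1 = 48

48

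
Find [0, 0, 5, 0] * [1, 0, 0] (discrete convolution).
y[0] = 0×1 = 0; y[1] = 0×0 + 0×1 = 0; y[2] = 0×0 + 0×0 + 5×1 = 5; y[3] = 0×0 + 5×0 + 0×1 = 0; y[4] = 5×0 + 0×0 = 0; y[5] = 0×0 = 0

[0, 0, 5, 0, 0, 0]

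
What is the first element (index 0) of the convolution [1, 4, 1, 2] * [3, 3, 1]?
Use y[k] = Σ_i a[i]·b[k-i] at k=0. y[0] = 1×3 = 3

3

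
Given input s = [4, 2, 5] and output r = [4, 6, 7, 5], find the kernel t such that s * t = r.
Output length 4 = len(s) + len(t) - 1 ⇒ len(t) = 2. Solve t forward using t[k] = (r[k] - Σ_{i≥1} s[i]·t[k-i]) / s[0]: t[0] = r[0] / s[0] = 4 / 4 = 1; t[1] = (r[1] - 2×1) / s[0] = (6 - 2×1) / 4 = 1. So t = [1, 1]. Forward-check [4, 2, 5] * [1, 1]: r[0] = 4×1 = 4; r[1] = 4×1 + 2×1 = 6; r[2] = 2×1 + 5×1 = 7; r[3] = 5×1 = 5 → [4, 6, 7, 5] ✓

[1, 1]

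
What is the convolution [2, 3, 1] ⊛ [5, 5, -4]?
y[0] = 2×5 = 10; y[1] = 2×5 + 3×5 = 25; y[2] = 2×-4 + 3×5 + 1×5 = 12; y[3] = 3×-4 + 1×5 = -7; y[4] = 1×-4 = -4

[10, 25, 12, -7, -4]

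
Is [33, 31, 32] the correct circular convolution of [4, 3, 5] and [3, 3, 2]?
Recompute circular convolution of [4, 3, 5] and [3, 3, 2]: y[0] = 4×3 + 3×2 + 5×3 = 33; y[1] = 4×3 + 3×3 + 5×2 = 31; y[2] = 4×2 + 3×3 + 5×3 = 32 → [33, 31, 32]. Given [33, 31, 32] matches, so answer: Yes

Yes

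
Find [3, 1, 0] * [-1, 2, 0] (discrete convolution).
y[0] = 3×-1 = -3; y[1] = 3×2 + 1×-1 = 5; y[2] = 3×0 + 1×2 + 0×-1 = 2; y[3] = 1×0 + 0×2 = 0; y[4] = 0×0 = 0

[-3, 5, 2, 0, 0]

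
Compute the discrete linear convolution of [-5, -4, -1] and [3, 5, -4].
y[0] = -5×3 = -15; y[1] = -5×5 + -4×3 = -37; y[2] = -5×-4 + -4×5 + -1×3 = -3; y[3] = -4×-4 + -1×5 = 11; y[4] = -1×-4 = 4

[-15, -37, -3, 11, 4]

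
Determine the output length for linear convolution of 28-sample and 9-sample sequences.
Linear/full convolution length: m + n - 1 = 28 + 9 - 1 = 36

36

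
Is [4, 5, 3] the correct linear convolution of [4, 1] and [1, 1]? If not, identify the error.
Recompute linear convolution of [4, 1] and [1, 1]: y[0] = 4×1 = 4; y[1] = 4×1 + 1×1 = 5; y[2] = 1×1 = 1 → [4, 5, 1]. Compare to given [4, 5, 3]: they differ at index 2: given 3, correct 1, so answer: No

No. Error at index 2: given 3, correct 1.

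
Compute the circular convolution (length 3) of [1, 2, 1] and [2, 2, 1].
Use y[k] = Σ_j f[j]·g[(k-j) mod 3]. y[0] = 1×2 + 2×1 + 1×2 = 6; y[1] = 1×2 + 2×2 + 1×1 = 7; y[2] = 1×1 + 2×2 + 1×2 = 7. Result: [6, 7, 7]

[6, 7, 7]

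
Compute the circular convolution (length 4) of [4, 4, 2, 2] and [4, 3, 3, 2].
Use y[k] = Σ_j x[j]·h[(k-j) mod 4]. y[0] = 4×4 + 4×2 + 2×3 + 2×3 = 36; y[1] = 4×3 + 4×4 + 2×2 + 2×3 = 38; y[2] = 4×3 + 4×3 + 2×4 + 2×2 = 36; y[3] = 4×2 + 4×3 + 2×3 + 2×4 = 34. Result: [36, 38, 36, 34]

[36, 38, 36, 34]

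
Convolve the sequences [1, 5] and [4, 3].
y[0] = 1×4 = 4; y[1] = 1×3 + 5×4 = 23; y[2] = 5×3 = 15

[4, 23, 15]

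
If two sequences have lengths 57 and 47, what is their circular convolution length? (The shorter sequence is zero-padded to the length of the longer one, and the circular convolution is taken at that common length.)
Circular convolution (zero-padding the shorter input) has length max(m, n) = max(57, 47) = 57

57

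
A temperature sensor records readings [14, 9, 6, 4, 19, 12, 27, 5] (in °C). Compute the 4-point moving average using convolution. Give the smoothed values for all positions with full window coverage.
4-point moving average kernel = [1, 1, 1, 1]. Apply in 'valid' mode (full window coverage): avg[0] = (14 + 9 + 6 + 4) / 4 = 8.25; avg[1] = (9 + 6 + 4 + 19) / 4 = 9.5; avg[2] = (6 + 4 + 19 + 12) / 4 = 10.25; avg[3] = (4 + 19 + 12 + 27) / 4 = 15.5; avg[4] = (19 + 12 + 27 + 5) / 4 = 15.75. Smoothed values: [8.25, 9.5, 10.25, 15.5, 15.75]

[8.25, 9.5, 10.25, 15.5, 15.75]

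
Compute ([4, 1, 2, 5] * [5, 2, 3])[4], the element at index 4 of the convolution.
Use y[k] = Σ_i a[i]·b[k-i] at k=4. y[4] = 2×3 + 5×2 = 16

16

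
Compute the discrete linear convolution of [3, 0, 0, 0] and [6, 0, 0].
y[0] = 3×6 = 18; y[1] = 3×0 + 0×6 = 0; y[2] = 3×0 + 0×0 + 0×6 = 0; y[3] = 0×0 + 0×0 + 0×6 = 0; y[4] = 0×0 + 0×0 = 0; y[5] = 0×0 = 0

[18, 0, 0, 0, 0, 0]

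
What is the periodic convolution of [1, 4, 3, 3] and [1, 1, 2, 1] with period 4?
Use y[k] = Σ_j x[j]·h[(k-j) mod 4]. y[0] = 1×1 + 4×1 + 3×2 + 3×1 = 14; y[1] = 1×1 + 4×1 + 3×1 + 3×2 = 14; y[2] = 1×2 + 4×1 + 3×1 + 3×1 = 12; y[3] = 1×1 + 4×2 + 3×1 + 3×1 = 15. Result: [14, 14, 12, 15]

[14, 14, 12, 15]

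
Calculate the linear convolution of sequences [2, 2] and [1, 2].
y[0] = 2×1 = 2; y[1] = 2×2 + 2×1 = 6; y[2] = 2×2 = 4

[2, 6, 4]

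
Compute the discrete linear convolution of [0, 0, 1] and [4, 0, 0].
y[0] = 0×4 = 0; y[1] = 0×0 + 0×4 = 0; y[2] = 0×0 + 0×0 + 1×4 = 4; y[3] = 0×0 + 1×0 = 0; y[4] = 1×0 = 0

[0, 0, 4, 0, 0]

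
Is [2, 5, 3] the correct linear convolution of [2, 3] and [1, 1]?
Recompute linear convolution of [2, 3] and [1, 1]: y[0] = 2×1 = 2; y[1] = 2×1 + 3×1 = 5; y[2] = 3×1 = 3 → [2, 5, 3]. Given [2, 5, 3] matches, so answer: Yes

Yes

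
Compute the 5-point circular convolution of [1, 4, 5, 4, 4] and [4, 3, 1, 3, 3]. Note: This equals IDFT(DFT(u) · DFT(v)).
Either evaluate y[k] = Σ_j u[j]·v[(k-j) mod 5] directly, or use IDFT(DFT(u) · DFT(v)). y[0] = 1×4 + 4×3 + 5×3 + 4×1 + 4×3 = 47; y[1] = 1×3 + 4×4 + 5×3 + 4×3 + 4×1 = 50; y[2] = 1×1 + 4×3 + 5×4 + 4×3 + 4×3 = 57; y[3] = 1×3 + 4×1 + 5×3 + 4×4 + 4×3 = 50; y[4] = 1×3 + 4×3 + 5×1 + 4×3 + 4×4 = 48. Result: [47, 50, 57, 50, 48]

[47, 50, 57, 50, 48]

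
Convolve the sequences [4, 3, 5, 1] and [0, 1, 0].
y[0] = 4×0 = 0; y[1] = 4×1 + 3×0 = 4; y[2] = 4×0 + 3×1 + 5×0 = 3; y[3] = 3×0 + 5×1 + 1×0 = 5; y[4] = 5×0 + 1×1 = 1; y[5] = 1×0 = 0

[0, 4, 3, 5, 1, 0]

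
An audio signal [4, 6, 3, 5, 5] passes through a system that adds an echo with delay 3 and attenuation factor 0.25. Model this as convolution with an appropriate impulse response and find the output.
Direct-path + delayed-attenuated-path model → impulse response h = [1, 0, 0, 0.25] (1 at lag 0, 0.25 at lag 3). Output y[n] = x[n] + 0.25·x[n - 3] (with x[n] = 0 outside 0..4): y[0] = 4 + 0.25×0 = 4; y[1] = 6 + 0.25×0 = 6; y[2] = 3 + 0.25×0 = 3; y[3] = 5 + 0.25×4 = 6.0; y[4] = 5 + 0.25×6 = 6.5; y[5] = 0 + 0.25×3 = 0.75; y[6] = 0 + 0.25×5 = 1.25; y[7] = 0 + 0.25×5 = 1.25. So y = [4, 6, 3, 6.0, 6.5, 0.75, 1.25, 1.25]

[4, 6, 3, 6.0, 6.5, 0.75, 1.25, 1.25]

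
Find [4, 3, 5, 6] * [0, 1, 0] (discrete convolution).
y[0] = 4×0 = 0; y[1] = 4×1 + 3×0 = 4; y[2] = 4×0 + 3×1 + 5×0 = 3; y[3] = 3×0 + 5×1 + 6×0 = 5; y[4] = 5×0 + 6×1 = 6; y[5] = 6×0 = 0

[0, 4, 3, 5, 6, 0]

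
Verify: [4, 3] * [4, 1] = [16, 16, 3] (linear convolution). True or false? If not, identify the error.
Recompute linear convolution of [4, 3] and [4, 1]: y[0] = 4×4 = 16; y[1] = 4×1 + 3×4 = 16; y[2] = 3×1 = 3 → [16, 16, 3]. Given [16, 16, 3] matches, so answer: Yes

Yes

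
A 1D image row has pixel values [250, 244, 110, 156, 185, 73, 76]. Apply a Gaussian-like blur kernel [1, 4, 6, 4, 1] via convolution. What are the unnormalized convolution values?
Convolve image row [250, 244, 110, 156, 185, 73, 76] with kernel [1, 4, 6, 4, 1]: y[0] = 250×1 = 250; y[1] = 250×4 + 244×1 = 1244; y[2] = 250×6 + 244×4 + 110×1 = 2586; y[3] = 250×4 + 244×6 + 110×4 + 156×1 = 3060; y[4] = 250×1 + 244×4 + 110×6 + 156×4 + 185×1 = 2695; y[5] = 244×1 + 110×4 + 156×6 + 185×4 + 73×1 = 2433; y[6] = 110×1 + 156×4 + 185×6 + 73×4 + 76×1 = 2212; y[7] = 156×1 + 185×4 + 73×6 + 76×4 = 1638; y[8] = 185×1 + 73×4 + 76×6 = 933; y[9] = 73×1 + 76×4 = 377; y[10] = 76×1 = 76 → [250, 1244, 2586, 3060, 2695, 2433, 2212, 1638, 933, 377, 76]. Normalization factor = sum(kernel) = 16.

[250, 1244, 2586, 3060, 2695, 2433, 2212, 1638, 933, 377, 76]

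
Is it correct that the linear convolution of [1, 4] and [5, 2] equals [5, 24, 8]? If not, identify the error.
Recompute linear convolution of [1, 4] and [5, 2]: y[0] = 1×5 = 5; y[1] = 1×2 + 4×5 = 22; y[2] = 4×2 = 8 → [5, 22, 8]. Compare to given [5, 24, 8]: they differ at index 1: given 24, correct 22, so answer: No

No. Error at index 1: given 24, correct 22.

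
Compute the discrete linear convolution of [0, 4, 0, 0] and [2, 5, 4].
y[0] = 0×2 = 0; y[1] = 0×5 + 4×2 = 8; y[2] = 0×4 + 4×5 + 0×2 = 20; y[3] = 4×4 + 0×5 + 0×2 = 16; y[4] = 0×4 + 0×5 = 0; y[5] = 0×4 = 0

[0, 8, 20, 16, 0, 0]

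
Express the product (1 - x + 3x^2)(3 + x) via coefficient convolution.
Ascending coefficients: a = [1, -1, 3], b = [3, 1]. c[0] = 1×3 = 3; c[1] = 1×1 + -1×3 = -2; c[2] = -1×1 + 3×3 = 8; c[3] = 3×1 = 3. Result coefficients: [3, -2, 8, 3] → 3 - 2x + 8x^2 + 3x^3

3 - 2x + 8x^2 + 3x^3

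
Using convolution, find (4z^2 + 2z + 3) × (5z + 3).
Ascending coefficients: a = [3, 2, 4], b = [3, 5]. c[0] = 3×3 = 9; c[1] = 3×5 + 2×3 = 21; c[2] = 2×5 + 4×3 = 22; c[3] = 4×5 = 20. Result coefficients: [9, 21, 22, 20] → 20z^3 + 22z^2 + 21z + 9

20z^3 + 22z^2 + 21z + 9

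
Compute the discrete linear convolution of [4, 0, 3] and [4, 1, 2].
y[0] = 4×4 = 16; y[1] = 4×1 + 0×4 = 4; y[2] = 4×2 + 0×1 + 3×4 = 20; y[3] = 0×2 + 3×1 = 3; y[4] = 3×2 = 6

[16, 4, 20, 3, 6]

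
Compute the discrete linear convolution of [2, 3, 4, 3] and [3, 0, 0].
y[0] = 2×3 = 6; y[1] = 2×0 + 3×3 = 9; y[2] = 2×0 + 3×0 + 4×3 = 12; y[3] = 3×0 + 4×0 + 3×3 = 9; y[4] = 4×0 + 3×0 = 0; y[5] = 3×0 = 0

[6, 9, 12, 9, 0, 0]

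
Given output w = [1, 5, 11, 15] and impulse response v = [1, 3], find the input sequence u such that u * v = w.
Deconvolve w=[1, 5, 11, 15] by v=[1, 3]. Since v[0]=1, solve forward: u[0] = w[0] / 1 = 1; u[1] = (w[1] - 1×3) / 1 = 2; u[2] = (w[2] - 2×3) / 1 = 5. So u = [1, 2, 5]. Check by forward convolution: w[0] = 1×1 = 1; w[1] = 1×3 + 2×1 = 5; w[2] = 2×3 + 5×1 = 11; w[3] = 5×3 = 15

[1, 2, 5]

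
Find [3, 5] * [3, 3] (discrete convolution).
y[0] = 3×3 = 9; y[1] = 3×3 + 5×3 = 24; y[2] = 5×3 = 15

[9, 24, 15]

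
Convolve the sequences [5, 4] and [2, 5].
y[0] = 5×2 = 10; y[1] = 5×5 + 4×2 = 33; y[2] = 4×5 = 20

[10, 33, 20]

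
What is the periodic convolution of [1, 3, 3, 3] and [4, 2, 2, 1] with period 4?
Use y[k] = Σ_j a[j]·b[(k-j) mod 4]. y[0] = 1×4 + 3×1 + 3×2 + 3×2 = 19; y[1] = 1×2 + 3×4 + 3×1 + 3×2 = 23; y[2] = 1×2 + 3×2 + 3×4 + 3×1 = 23; y[3] = 1×1 + 3×2 + 3×2 + 3×4 = 25. Result: [19, 23, 23, 25]

[19, 23, 23, 25]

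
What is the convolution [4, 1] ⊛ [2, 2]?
y[0] = 4×2 = 8; y[1] = 4×2 + 1×2 = 10; y[2] = 1×2 = 2

[8, 10, 2]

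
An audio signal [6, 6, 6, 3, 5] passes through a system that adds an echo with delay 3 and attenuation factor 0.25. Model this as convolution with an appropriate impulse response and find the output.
Direct-path + delayed-attenuated-path model → impulse response h = [1, 0, 0, 0.25] (1 at lag 0, 0.25 at lag 3). Output y[n] = x[n] + 0.25·x[n - 3] (with x[n] = 0 outside 0..4): y[0] = 6 + 0.25×0 = 6; y[1] = 6 + 0.25×0 = 6; y[2] = 6 + 0.25×0 = 6; y[3] = 3 + 0.25×6 = 4.5; y[4] = 5 + 0.25×6 = 6.5; y[5] = 0 + 0.25×6 = 1.5; y[6] = 0 + 0.25×3 = 0.75; y[7] = 0 + 0.25×5 = 1.25. So y = [6, 6, 6, 4.5, 6.5, 1.5, 0.75, 1.25]

[6, 6, 6, 4.5, 6.5, 1.5, 0.75, 1.25]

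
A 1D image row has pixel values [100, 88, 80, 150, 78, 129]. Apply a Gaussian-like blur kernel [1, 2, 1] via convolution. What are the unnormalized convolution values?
Convolve image row [100, 88, 80, 150, 78, 129] with kernel [1, 2, 1]: y[0] = 100×1 = 100; y[1] = 100×2 + 88×1 = 288; y[2] = 100×1 + 88×2 + 80×1 = 356; y[3] = 88×1 + 80×2 + 150×1 = 398; y[4] = 80×1 + 150×2 + 78×1 = 458; y[5] = 150×1 + 78×2 + 129×1 = 435; y[6] = 78×1 + 129×2 = 336; y[7] = 129×1 = 129 → [100, 288, 356, 398, 458, 435, 336, 129]. Normalization factor = sum(kernel) = 4.

[100, 288, 356, 398, 458, 435, 336, 129]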